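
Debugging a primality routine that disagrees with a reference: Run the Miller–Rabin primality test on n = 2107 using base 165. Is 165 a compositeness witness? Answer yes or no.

n − 1 = 2106 = 2^1 · 1053, so s = 1 and d = 1053.
x_0 = 165^1053 mod 2107 = 1.
x_0 = 1, so 165 is not a witness.

no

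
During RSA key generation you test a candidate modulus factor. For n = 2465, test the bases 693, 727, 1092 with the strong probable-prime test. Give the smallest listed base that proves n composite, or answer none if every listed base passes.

n − 1 = 2464 = 2^5 · 77, so s = 5 and d = 77.
Base 693: x_0 = 693^77 mod 2465 = 1288. x_0 is neither 1 nor 2464, so continue squaring. x_1 = 1288^2 mod 2465 = 2464. x_1 ≡ −1, so 693 is not a witness.
Base 727: x_0 = 727^77 mod 2465 = 1322. x_0 is neither 1 nor 2464, so continue squaring. x_1 = 1322^2 mod 2465 = 2464. x_1 ≡ −1, so 727 is not a witness.
Base 1092: x_0 = 1092^77 mod 2465 = 1177. x_0 is neither 1 nor 2464, so continue squaring. x_1 = 1177^2 mod 2465 = 2464. x_1 ≡ −1, so 1092 is not a witness.
No listed base is a witness for 2465.

none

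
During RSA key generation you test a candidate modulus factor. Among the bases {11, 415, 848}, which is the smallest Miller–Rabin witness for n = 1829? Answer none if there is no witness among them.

n − 1 = 1828 = 2^2 · 457, so s = 2 and d = 457.
Base 11: x_0 = 11^457 mod 1829 = 974. x_0 is neither 1 nor 1828, so continue squaring. x_1 = 974^2 mod 1829 = 1254. Reached i = s−1 = 1 without hitting −1: 11 is a Miller–Rabin witness and 1829 is composite.
Base 415: x_0 = 415^457 mod 1829 = 1481. x_0 is neither 1 nor 1828, so continue squaring. x_1 = 1481^2 mod 1829 = 390. Reached i = s−1 = 1 without hitting −1: 415 is a Miller–Rabin witness and 1829 is composite.
Base 848: x_0 = 848^457 mod 1829 = 416. x_0 is neither 1 nor 1828, so continue squaring. x_1 = 416^2 mod 1829 = 1130. Reached i = s−1 = 1 without hitting −1: 848 is a Miller–Rabin witness and 1829 is composite.
The smallest witness among the given bases is 11.

11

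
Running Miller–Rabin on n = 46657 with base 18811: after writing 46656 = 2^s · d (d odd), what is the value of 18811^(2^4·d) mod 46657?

19981

n − 1 = 46656 = 2^6 · 729, so s = 6 and d = 729.
x_0 = 18811^729 mod 46657 = 25857.
x_1 = 25857^2 mod 46657 = 36296.
x_2 = 36296^2 mod 46657 = 39221.
x_3 = 39221^2 mod 46657 = 5551.
x_4 = 5551^2 mod 46657 = 19981.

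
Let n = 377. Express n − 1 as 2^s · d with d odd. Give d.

47

Halving: 376 → 188 → 94 → 47; 47 is odd.
So 376 = 2^3 · 47.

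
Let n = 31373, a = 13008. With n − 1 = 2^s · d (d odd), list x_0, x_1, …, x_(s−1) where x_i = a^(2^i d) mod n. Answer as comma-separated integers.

26416, 6790

n − 1 = 31372 = 2^2 · 7843, so s = 2 and d = 7843.
x_0 = 13008^7843 mod 31373 = 26416.
x_1 = 26416^2 mod 31373 = 6790.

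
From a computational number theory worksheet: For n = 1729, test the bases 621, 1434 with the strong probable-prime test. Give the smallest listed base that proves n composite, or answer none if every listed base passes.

1434

n − 1 = 1728 = 2^6 · 27, so s = 6 and d = 27.
Base 621: x_0 = 621^27 mod 1729 = 1728. x_0 = 1728 ≡ −1, so 621 is not a witness.
Base 1434: x_0 = 1434^27 mod 1729 = 818. x_0 is neither 1 nor 1728, so continue squaring. x_1 = 818^2 mod 1729 = 1. x_1 = 1 but x_0 ≠ ±1, a nontrivial square root of 1 — 1434 is a witness and 1729 is composite.
The smallest witness among the given bases is 1434.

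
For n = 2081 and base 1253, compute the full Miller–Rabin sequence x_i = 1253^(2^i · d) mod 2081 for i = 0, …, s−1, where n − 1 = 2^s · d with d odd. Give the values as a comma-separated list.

n − 1 = 2080 = 2^5 · 65, so s = 5 and d = 65.
x_0 = 1253^65 mod 2081 = 1787.
x_1 = 1787^2 mod 2081 = 1115.
x_2 = 1115^2 mod 2081 = 868.
x_3 = 868^2 mod 2081 = 102.
x_4 = 102^2 mod 2081 = 2080.

1787, 1115, 868, 102, 2080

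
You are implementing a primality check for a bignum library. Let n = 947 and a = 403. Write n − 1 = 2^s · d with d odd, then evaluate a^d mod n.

946

n − 1 = 946 = 2^1 · 473, so s = 1 and d = 473.
By repeated squaring, 403^473 ≡ 946 (mod 947).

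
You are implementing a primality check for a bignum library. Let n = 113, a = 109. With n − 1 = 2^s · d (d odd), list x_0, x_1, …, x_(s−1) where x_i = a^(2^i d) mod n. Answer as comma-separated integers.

1, 1, 1, 1

n − 1 = 112 = 2^4 · 7, so s = 4 and d = 7.
x_0 = 109^7 mod 113 = 1.
x_1 = 1^2 mod 113 = 1.
x_2 = 1^2 mod 113 = 1.
x_3 = 1^2 mod 113 = 1.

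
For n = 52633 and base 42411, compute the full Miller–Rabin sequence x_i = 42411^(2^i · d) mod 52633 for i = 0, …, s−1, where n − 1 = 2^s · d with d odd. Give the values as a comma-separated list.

52632, 1, 1

n − 1 = 52632 = 2^3 · 6579, so s = 3 and d = 6579.
x_0 = 42411^6579 mod 52633 = 52632.
x_1 = 52632^2 mod 52633 = 1.
x_2 = 1^2 mod 52633 = 1.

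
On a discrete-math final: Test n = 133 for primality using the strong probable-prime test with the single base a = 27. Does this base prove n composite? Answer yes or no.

n − 1 = 132 = 2^2 · 33, so s = 2 and d = 33.
x_0 = 27^33 mod 133 = 132.
x_0 = 132 ≡ −1, so 27 is not a witness.

no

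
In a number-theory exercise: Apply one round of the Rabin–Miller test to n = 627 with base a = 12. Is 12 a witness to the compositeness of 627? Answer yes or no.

n − 1 = 626 = 2^1 · 313, so s = 1 and d = 313.
x_0 = 12^313 mod 627 = 12.
x_0 ∉ {1, 626} and s = 1, so 12 is a Miller–Rabin witness and 627 is composite.

yes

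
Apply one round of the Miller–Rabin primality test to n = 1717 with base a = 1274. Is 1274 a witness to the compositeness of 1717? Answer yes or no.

n − 1 = 1716 = 2^2 · 429, so s = 2 and d = 429.
Repeated squaring mod 1717: 1274^1 ≡ 1274, 1274^2 ≡ 511, 1274^4 ≡ 137, 1274^8 ≡ 1599, 1274^16 ≡ 188, 1274^32 ≡ 1004, 1274^64 ≡ 137, 1274^128 ≡ 1599, 1274^256 ≡ 188.
429 = 256 + 128 + 32 + 8 + 4 + 1, so 1274^429 ≡ 188·1599·1004·1599·137·1274 ≡ 764 (mod 1717).
x_0 = 1274^429 mod 1717 = 764.
x_0 is neither 1 nor 1716, so continue squaring.
x_1 = 764^2 mod 1717 = 1633.
Reached i = s−1 = 1 without hitting −1: 1274 is a Miller–Rabin witness and 1717 is composite.

yes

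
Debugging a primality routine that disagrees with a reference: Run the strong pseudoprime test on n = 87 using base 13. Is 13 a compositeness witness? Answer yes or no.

n − 1 = 86 = 2^1 · 43, so s = 1 and d = 43.
x_0 = 13^43 mod 87 = 13.
x_0 ∉ {1, 86} and s = 1, so 13 is a Miller–Rabin witness and 87 is composite.

yes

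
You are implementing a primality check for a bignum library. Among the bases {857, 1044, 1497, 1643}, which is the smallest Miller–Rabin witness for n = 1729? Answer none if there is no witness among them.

n − 1 = 1728 = 2^6 · 27, so s = 6 and d = 27.
Base 857: x_0 = 857^27 mod 1729 = 1728. x_0 = 1728 ≡ −1, so 857 is not a witness.
Base 1044: x_0 = 1044^27 mod 1729 = 246. x_0 is neither 1 nor 1728, so continue squaring. x_1 = 246^2 mod 1729 = 1. x_1 = 1 but x_0 ≠ ±1, a nontrivial square root of 1 — 1044 is a witness and 1729 is composite.
Base 1497: x_0 = 1497^27 mod 1729 = 398. x_0 is neither 1 nor 1728, so continue squaring. x_1 = 398^2 mod 1729 = 1065. x_2 = 1065^2 mod 1729 = 1. x_2 = 1 but x_1 ≠ ±1, a nontrivial square root of 1 — 1497 is a witness and 1729 is composite.
Base 1643: x_0 = 1643^27 mod 1729 = 1217. x_0 is neither 1 nor 1728, so continue squaring. x_1 = 1217^2 mod 1729 = 1065. x_2 = 1065^2 mod 1729 = 1. x_2 = 1 but x_1 ≠ ±1, a nontrivial square root of 1 — 1643 is a witness and 1729 is composite.
The smallest witness among the given bases is 1044.

1044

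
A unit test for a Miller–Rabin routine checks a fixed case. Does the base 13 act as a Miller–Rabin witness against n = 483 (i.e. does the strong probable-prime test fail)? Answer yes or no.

n − 1 = 482 = 2^1 · 241, so s = 1 and d = 241.
x_0 = 13^241 mod 483 = 223.
x_0 ∉ {1, 482} and s = 1, so 13 is a Miller–Rabin witness and 483 is composite.

yes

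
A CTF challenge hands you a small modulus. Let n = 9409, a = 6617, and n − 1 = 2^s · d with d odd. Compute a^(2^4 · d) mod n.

n − 1 = 9408 = 2^6 · 147, so s = 6 and d = 147.
x_0 = 6617^147 mod 9409 = 8781.
x_1 = 8781^2 mod 9409 = 8615.
x_2 = 8615^2 mod 9409 = 33.
x_3 = 33^2 mod 9409 = 1089.
x_4 = 1089^2 mod 9409 = 387.

387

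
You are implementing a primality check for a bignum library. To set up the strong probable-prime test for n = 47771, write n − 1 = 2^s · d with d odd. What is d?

Halving: 47770 → 23885; 23885 is odd.
So 47770 = 2^1 · 23885.

23885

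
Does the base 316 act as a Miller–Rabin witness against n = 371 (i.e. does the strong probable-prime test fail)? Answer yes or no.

n − 1 = 370 = 2^1 · 185, so s = 1 and d = 185.
Repeated squaring mod 371: 316^1 ≡ 316, 316^2 ≡ 57, 316^4 ≡ 281, 316^8 ≡ 309, 316^16 ≡ 134, 316^32 ≡ 148, 316^64 ≡ 15, 316^128 ≡ 225.
185 = 128 + 32 + 16 + 8 + 1, so 316^185 ≡ 225·148·134·309·316 ≡ 8 (mod 371).
x_0 = 316^185 mod 371 = 8.
x_0 ∉ {1, 370} and s = 1, so 316 is a Miller–Rabin witness and 371 is composite.

yes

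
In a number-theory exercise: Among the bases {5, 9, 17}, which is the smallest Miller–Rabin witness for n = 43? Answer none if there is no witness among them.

n − 1 = 42 = 2^1 · 21, so s = 1 and d = 21.
Base 5: x_0 = 5^21 mod 43 = 42. x_0 = 42 ≡ −1, so 5 is not a witness.
Base 9: x_0 = 9^21 mod 43 = 1. x_0 = 1, so 9 is not a witness.
Base 17: x_0 = 17^21 mod 43 = 1. x_0 = 1, so 17 is not a witness.
No listed base is a witness for 43.

none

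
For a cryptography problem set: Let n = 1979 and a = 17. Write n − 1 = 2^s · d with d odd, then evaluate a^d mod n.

n − 1 = 1978 = 2^1 · 989, so s = 1 and d = 989.
17^989 mod 1979 = 1978.

1978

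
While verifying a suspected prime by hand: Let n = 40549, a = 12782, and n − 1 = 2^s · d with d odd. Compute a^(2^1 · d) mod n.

15945

n − 1 = 40548 = 2^2 · 10137, so s = 2 and d = 10137.
x_0 = 12782^10137 mod 40549 = 26714.
x_1 = 26714^2 mod 40549 = 15945.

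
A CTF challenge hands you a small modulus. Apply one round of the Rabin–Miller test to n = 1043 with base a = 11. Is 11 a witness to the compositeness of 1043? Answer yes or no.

yes

n − 1 = 1042 = 2^1 · 521, so s = 1 and d = 521.
x_0 = 11^521 mod 1043 = 457.
x_0 ∉ {1, 1042} and s = 1, so 11 is a Miller–Rabin witness and 1043 is composite.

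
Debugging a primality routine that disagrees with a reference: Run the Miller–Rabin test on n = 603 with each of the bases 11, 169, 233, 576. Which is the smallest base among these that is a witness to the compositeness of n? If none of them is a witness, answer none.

11

n − 1 = 602 = 2^1 · 301, so s = 1 and d = 301.
Base 11: x_0 = 11^301 mod 603 = 434. x_0 ∉ {1, 602} and s = 1, so 11 is a Miller–Rabin witness and 603 is composite.
Base 169: x_0 = 169^301 mod 603 = 160. x_0 ∉ {1, 602} and s = 1, so 169 is a Miller–Rabin witness and 603 is composite.
Base 233: x_0 = 233^301 mod 603 = 242. x_0 ∉ {1, 602} and s = 1, so 233 is a Miller–Rabin witness and 603 is composite.
Base 576: x_0 = 576^301 mod 603 = 198. x_0 ∉ {1, 602} and s = 1, so 576 is a Miller–Rabin witness and 603 is composite.
The smallest witness among the given bases is 11.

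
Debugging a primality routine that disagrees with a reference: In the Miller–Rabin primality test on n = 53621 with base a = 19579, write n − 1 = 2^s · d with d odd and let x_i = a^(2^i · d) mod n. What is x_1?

n − 1 = 53620 = 2^2 · 13405, so s = 2 and d = 13405.
Repeated squaring mod 53621: 19579^1 ≡ 19579, 19579^2 ≡ 712, 19579^4 ≡ 24355, 19579^8 ≡ 10523, 19579^16 ≡ 6164, 19579^32 ≡ 31228, 19579^64 ≡ 36478, 19579^128 ≡ 39369, 19579^256 ≡ 3156, 19579^512 ≡ 40451, 19579^1024 ≡ 38586, 19579^2048 ≡ 38710, 19579^4096 ≡ 25255, 19579^8192 ≡ 46851.
13405 = 8192 + 4096 + 1024 + 64 + 16 + 8 + 4 + 1, so 19579^13405 ≡ 46851·25255·38586·36478·6164·10523·24355·19579 ≡ 53098 (mod 53621).
x_0 = 53098.
x_1 = 53098^2 mod 53621 = 5424.

5424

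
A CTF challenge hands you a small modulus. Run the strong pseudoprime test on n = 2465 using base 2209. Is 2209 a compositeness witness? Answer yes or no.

n − 1 = 2464 = 2^5 · 77, so s = 5 and d = 77.
x_0 = 2209^77 mod 2465 = 2464.
x_0 = 2464 ≡ −1, so 2209 is not a witness.

no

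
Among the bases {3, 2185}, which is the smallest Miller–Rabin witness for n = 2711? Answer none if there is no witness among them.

none

n − 1 = 2710 = 2^1 · 1355, so s = 1 and d = 1355.
Base 3: x_0 = 3^1355 mod 2711 = 1. x_0 = 1, so 3 is not a witness.
Base 2185: x_0 = 2185^1355 mod 2711 = 1. x_0 = 1, so 2185 is not a witness.
No listed base is a witness for 2711.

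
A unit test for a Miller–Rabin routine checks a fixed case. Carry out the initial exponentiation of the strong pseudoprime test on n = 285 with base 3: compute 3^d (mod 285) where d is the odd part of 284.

n − 1 = 284 = 2^2 · 71, so s = 2 and d = 71.
3^71 mod 285 = 222.

222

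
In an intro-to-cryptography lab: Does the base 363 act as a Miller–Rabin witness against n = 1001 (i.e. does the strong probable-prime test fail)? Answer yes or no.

n − 1 = 1000 = 2^3 · 125, so s = 3 and d = 125.
x_0 = 363^125 mod 1001 = 363.
x_0 is neither 1 nor 1000, so continue squaring.
x_1 = 363^2 mod 1001 = 638.
x_2 = 638^2 mod 1001 = 638.
Reached i = s−1 = 2 without hitting −1: 363 is a Miller–Rabin witness and 1001 is composite.

yes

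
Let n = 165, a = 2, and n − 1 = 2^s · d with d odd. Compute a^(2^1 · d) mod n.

4

n − 1 = 164 = 2^2 · 41, so s = 2 and d = 41.
x_0 = 2^41 mod 165 = 2.
x_1 = 2^2 mod 165 = 4.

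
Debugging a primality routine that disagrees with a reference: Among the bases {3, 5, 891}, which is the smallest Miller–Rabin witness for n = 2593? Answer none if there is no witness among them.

none

n − 1 = 2592 = 2^5 · 81, so s = 5 and d = 81.
Base 3: x_0 = 3^81 mod 2593 = 1968. x_0 is neither 1 nor 2592, so continue squaring. x_1 = 1968^2 mod 2593 = 1675. x_2 = 1675^2 mod 2593 = 2592. x_2 ≡ −1, so 3 is not a witness.
Base 5: x_0 = 5^81 mod 2593 = 2588. x_0 is neither 1 nor 2592, so continue squaring. x_1 = 2588^2 mod 2593 = 25. x_2 = 25^2 mod 2593 = 625. x_3 = 625^2 mod 2593 = 1675. x_4 = 1675^2 mod 2593 = 2592. x_4 ≡ −1, so 5 is not a witness.
Base 891: x_0 = 891^81 mod 2593 = 892. x_0 is neither 1 nor 2592, so continue squaring. x_1 = 892^2 mod 2593 = 2206. x_2 = 2206^2 mod 2593 = 1968. x_3 = 1968^2 mod 2593 = 1675. x_4 = 1675^2 mod 2593 = 2592. x_4 ≡ −1, so 891 is not a witness.
No listed base is a witness for 2593.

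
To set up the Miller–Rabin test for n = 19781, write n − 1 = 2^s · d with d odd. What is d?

4945

Halving: 19780 → 9890 → 4945; 4945 is odd.
So 19780 = 2^2 · 4945.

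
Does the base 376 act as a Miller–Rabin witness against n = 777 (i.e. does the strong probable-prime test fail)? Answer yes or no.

n − 1 = 776 = 2^3 · 97, so s = 3 and d = 97.
Repeated squaring mod 777: 376^1 ≡ 376, 376^2 ≡ 739, 376^4 ≡ 667, 376^8 ≡ 445, 376^16 ≡ 667, 376^32 ≡ 445, 376^64 ≡ 667.
97 = 64 + 32 + 1, so 376^97 ≡ 667·445·376 ≡ 376 (mod 777).
x_0 = 376^97 mod 777 = 376.
x_0 is neither 1 nor 776, so continue squaring.
x_1 = 376^2 mod 777 = 739.
x_2 = 739^2 mod 777 = 667.
Reached i = s−1 = 2 without hitting −1: 376 is a Miller–Rabin witness and 777 is composite.

yes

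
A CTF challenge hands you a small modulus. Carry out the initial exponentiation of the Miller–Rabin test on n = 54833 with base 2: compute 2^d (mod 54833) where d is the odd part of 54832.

9349

n − 1 = 54832 = 2^4 · 3427, so s = 4 and d = 3427.
2^3427 mod 54833 = 9349.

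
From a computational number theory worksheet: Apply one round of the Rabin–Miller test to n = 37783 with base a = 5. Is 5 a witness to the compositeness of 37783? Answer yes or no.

n − 1 = 37782 = 2^1 · 18891, so s = 1 and d = 18891.
Repeated squaring mod 37783: 5^1 ≡ 5, 5^2 ≡ 25, 5^4 ≡ 625, 5^8 ≡ 12795, 5^16 ≡ 36069, 5^32 ≡ 28505, 5^64 ≡ 11610, 5^128 ≡ 20139, 5^256 ≡ 16599, 5^512 ≡ 13165, 5^1024 ≡ 6604, 5^2048 ≡ 11234, 5^4096 ≡ 7536, 5^8192 ≡ 3447, 5^16384 ≡ 17947.
18891 = 16384 + 2048 + 256 + 128 + 64 + 8 + 2 + 1, so 5^18891 ≡ 17947·11234·16599·20139·11610·12795·25·5 ≡ 37782 (mod 37783).
x_0 = 5^18891 mod 37783 = 37782.
x_0 = 37782 ≡ −1, so 5 is not a witness.

no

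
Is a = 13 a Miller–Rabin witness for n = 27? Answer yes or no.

yes

n − 1 = 26 = 2^1 · 13, so s = 1 and d = 13.
By repeated squaring, 13^13 ≡ 22 (mod 27).
x_0 = 13^13 mod 27 = 22.
x_0 ∉ {1, 26} and s = 1, so 13 is a Miller–Rabin witness and 27 is composite.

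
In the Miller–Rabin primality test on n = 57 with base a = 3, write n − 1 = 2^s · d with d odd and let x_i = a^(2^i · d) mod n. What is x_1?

n − 1 = 56 = 2^3 · 7, so s = 3 and d = 7.
x_0 = 3^7 mod 57 = 21.
x_1 = 21^2 mod 57 = 42.

42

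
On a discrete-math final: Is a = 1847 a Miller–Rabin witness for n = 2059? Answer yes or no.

no

n − 1 = 2058 = 2^1 · 1029, so s = 1 and d = 1029.
By repeated squaring, 1847^1029 ≡ 1 (mod 2059).
x_0 = 1847^1029 mod 2059 = 1.
x_0 = 1, so 1847 is not a witness.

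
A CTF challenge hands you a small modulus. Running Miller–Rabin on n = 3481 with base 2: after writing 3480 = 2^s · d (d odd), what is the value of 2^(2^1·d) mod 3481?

n − 1 = 3480 = 2^3 · 435, so s = 3 and d = 435.
x_0 = 2^435 mod 3481 = 3421.
x_1 = 3421^2 mod 3481 = 119.

119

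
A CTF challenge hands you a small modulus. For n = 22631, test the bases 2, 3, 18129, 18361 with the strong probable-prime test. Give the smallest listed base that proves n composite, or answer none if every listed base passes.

n − 1 = 22630 = 2^1 · 11315, so s = 1 and d = 11315.
Base 2: x_0 = 2^11315 mod 22631 = 19366. x_0 ∉ {1, 22630} and s = 1, so 2 is a Miller–Rabin witness and 22631 is composite.
Base 3: x_0 = 3^11315 mod 22631 = 21593. x_0 ∉ {1, 22630} and s = 1, so 3 is a Miller–Rabin witness and 22631 is composite.
Base 18129: x_0 = 18129^11315 mod 22631 = 1294. x_0 ∉ {1, 22630} and s = 1, so 18129 is a Miller–Rabin witness and 22631 is composite.
Base 18361: x_0 = 18361^11315 mod 22631 = 4270. x_0 ∉ {1, 22630} and s = 1, so 18361 is a Miller–Rabin witness and 22631 is composite.
The smallest witness among the given bases is 2.

2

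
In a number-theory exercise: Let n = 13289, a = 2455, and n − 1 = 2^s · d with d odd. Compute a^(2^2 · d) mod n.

11493

n − 1 = 13288 = 2^3 · 1661, so s = 3 and d = 1661.
x_0 = 2455^1661 mod 13289 = 1087.
x_1 = 1087^2 mod 13289 = 12137.
x_2 = 12137^2 mod 13289 = 11493.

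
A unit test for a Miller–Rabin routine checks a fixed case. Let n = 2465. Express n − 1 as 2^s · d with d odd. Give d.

77

Halving: 2464 → 1232 → 616 → 308 → 154 → 77; 77 is odd.
So 2464 = 2^5 · 77.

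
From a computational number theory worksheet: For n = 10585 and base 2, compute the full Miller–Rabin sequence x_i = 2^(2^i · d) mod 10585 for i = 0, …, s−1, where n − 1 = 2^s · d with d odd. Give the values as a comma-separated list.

7958, 10294, 1

n − 1 = 10584 = 2^3 · 1323, so s = 3 and d = 1323.
x_0 = 2^1323 mod 10585 = 7958.
x_1 = 7958^2 mod 10585 = 10294.
x_2 = 10294^2 mod 10585 = 1.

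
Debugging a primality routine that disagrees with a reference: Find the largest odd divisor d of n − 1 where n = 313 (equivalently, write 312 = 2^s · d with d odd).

Halving: 312 → 156 → 78 → 39; 39 is odd.
So 312 = 2^3 · 39.

39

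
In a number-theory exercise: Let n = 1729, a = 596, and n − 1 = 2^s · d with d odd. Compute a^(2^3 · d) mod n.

n − 1 = 1728 = 2^6 · 27, so s = 6 and d = 27.
x_0 = 596^27 mod 1729 = 1331.
x_1 = 1331^2 mod 1729 = 1065.
x_2 = 1065^2 mod 1729 = 1.
x_3 = 1^2 mod 1729 = 1.

1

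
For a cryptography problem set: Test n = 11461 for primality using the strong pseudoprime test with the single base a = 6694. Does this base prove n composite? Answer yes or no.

n − 1 = 11460 = 2^2 · 2865, so s = 2 and d = 2865.
Repeated squaring mod 11461: 6694^1 ≡ 6694, 6694^2 ≡ 8587, 6694^4 ≡ 7956, 6694^8 ≡ 10294, 6694^16 ≡ 9491, 6694^32 ≡ 7082, 6694^64 ≡ 1388, 6694^128 ≡ 1096, 6694^256 ≡ 9272, 6694^512 ≡ 1023, 6694^1024 ≡ 3578, 6694^2048 ≡ 147.
2865 = 2048 + 512 + 256 + 32 + 16 + 1, so 6694^2865 ≡ 147·1023·9272·7082·9491·6694 ≡ 4285 (mod 11461).
x_0 = 6694^2865 mod 11461 = 4285.
x_0 is neither 1 nor 11460, so continue squaring.
x_1 = 4285^2 mod 11461 = 703.
Reached i = s−1 = 1 without hitting −1: 6694 is a Miller–Rabin witness and 11461 is composite.

yes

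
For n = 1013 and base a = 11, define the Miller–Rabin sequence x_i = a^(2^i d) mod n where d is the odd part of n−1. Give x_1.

n − 1 = 1012 = 2^2 · 253, so s = 2 and d = 253.
x_0 = 11^253 mod 1013 = 1012.
x_1 = 1012^2 mod 1013 = 1.

1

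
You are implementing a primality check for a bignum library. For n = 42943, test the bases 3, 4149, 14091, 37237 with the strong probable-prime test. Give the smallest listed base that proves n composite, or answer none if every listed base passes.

none

n − 1 = 42942 = 2^1 · 21471, so s = 1 and d = 21471.
Base 3: x_0 = 3^21471 mod 42943 = 42942. x_0 = 42942 ≡ −1, so 3 is not a witness.
Base 4149: x_0 = 4149^21471 mod 42943 = 1. x_0 = 1, so 4149 is not a witness.
Base 14091: x_0 = 14091^21471 mod 42943 = 42942. x_0 = 42942 ≡ −1, so 14091 is not a witness.
Base 37237: x_0 = 37237^21471 mod 42943 = 42942. x_0 = 42942 ≡ −1, so 37237 is not a witness.
No listed base is a witness for 42943.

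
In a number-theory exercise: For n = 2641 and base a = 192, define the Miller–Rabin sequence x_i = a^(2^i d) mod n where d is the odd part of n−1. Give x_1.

n − 1 = 2640 = 2^4 · 165, so s = 4 and d = 165.
By repeated squaring, 192^165 ≡ 996 (mod 2641).
x_0 = 996.
x_1 = 996^2 mod 2641 = 1641.

1641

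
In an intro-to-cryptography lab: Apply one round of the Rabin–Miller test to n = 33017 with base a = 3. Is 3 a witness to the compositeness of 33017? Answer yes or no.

yes

n − 1 = 33016 = 2^3 · 4127, so s = 3 and d = 4127.
x_0 = 3^4127 mod 33017 = 31841.
x_0 is neither 1 nor 33016, so continue squaring.
x_1 = 31841^2 mod 33017 = 29279.
x_2 = 29279^2 mod 33017 = 6453.
Reached i = s−1 = 2 without hitting −1: 3 is a Miller–Rabin witness and 33017 is composite.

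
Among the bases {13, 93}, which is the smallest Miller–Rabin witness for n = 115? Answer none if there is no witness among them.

13

n − 1 = 114 = 2^1 · 57, so s = 1 and d = 57.
Base 13: x_0 = 13^57 mod 115 = 8. x_0 ∉ {1, 114} and s = 1, so 13 is a Miller–Rabin witness and 115 is composite.
Base 93: x_0 = 93^57 mod 115 = 93. x_0 ∉ {1, 114} and s = 1, so 93 is a Miller–Rabin witness and 115 is composite.
The smallest witness among the given bases is 13.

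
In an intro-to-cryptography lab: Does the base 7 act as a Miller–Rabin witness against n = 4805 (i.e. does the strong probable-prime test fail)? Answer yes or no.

yes

n − 1 = 4804 = 2^2 · 1201, so s = 2 and d = 1201.
x_0 = 7^1201 mod 4805 = 4657.
x_0 is neither 1 nor 4804, so continue squaring.
x_1 = 4657^2 mod 4805 = 2684.
Reached i = s−1 = 1 without hitting −1: 7 is a Miller–Rabin witness and 4805 is composite.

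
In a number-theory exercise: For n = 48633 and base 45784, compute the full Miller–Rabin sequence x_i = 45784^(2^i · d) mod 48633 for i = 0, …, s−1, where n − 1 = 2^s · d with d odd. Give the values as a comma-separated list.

34660, 31867, 16

n − 1 = 48632 = 2^3 · 6079, so s = 3 and d = 6079.
x_0 = 45784^6079 mod 48633 = 34660.
x_1 = 34660^2 mod 48633 = 31867.
x_2 = 31867^2 mod 48633 = 16.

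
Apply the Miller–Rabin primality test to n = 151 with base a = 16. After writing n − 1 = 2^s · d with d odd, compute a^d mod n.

1

n − 1 = 150 = 2^1 · 75, so s = 1 and d = 75.
16^75 mod 151 = 1.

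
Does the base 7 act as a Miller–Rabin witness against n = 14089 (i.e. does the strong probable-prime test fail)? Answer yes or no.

n − 1 = 14088 = 2^3 · 1761, so s = 3 and d = 1761.
By repeated squaring, 7^1761 ≡ 2711 (mod 14089).
x_0 = 7^1761 mod 14089 = 2711.
x_0 is neither 1 nor 14088, so continue squaring.
x_1 = 2711^2 mod 14089 = 9152.
x_2 = 9152^2 mod 14089 = 14088.
x_2 ≡ −1, so 7 is not a witness.

no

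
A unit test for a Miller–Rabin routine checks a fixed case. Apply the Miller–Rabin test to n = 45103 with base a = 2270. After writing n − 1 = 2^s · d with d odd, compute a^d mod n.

n − 1 = 45102 = 2^1 · 22551, so s = 1 and d = 22551.
2270^22551 mod 45103 = 1879.

1879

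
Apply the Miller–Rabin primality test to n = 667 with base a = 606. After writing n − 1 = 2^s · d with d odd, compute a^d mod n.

n − 1 = 666 = 2^1 · 333, so s = 1 and d = 333.
Repeated squaring mod 667: 606^1 ≡ 606, 606^2 ≡ 386, 606^4 ≡ 255, 606^8 ≡ 326, 606^16 ≡ 223, 606^32 ≡ 371, 606^64 ≡ 239, 606^128 ≡ 426, 606^256 ≡ 52.
333 = 256 + 64 + 8 + 4 + 1, so 606^333 ≡ 52·239·326·255·606 ≡ 305 (mod 667).

305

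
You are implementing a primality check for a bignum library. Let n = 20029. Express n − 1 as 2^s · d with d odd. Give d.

5007

Halving: 20028 → 10014 → 5007; 5007 is odd.
So 20028 = 2^2 · 5007.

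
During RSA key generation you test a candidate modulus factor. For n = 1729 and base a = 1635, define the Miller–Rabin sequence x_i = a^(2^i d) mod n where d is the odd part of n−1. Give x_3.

n − 1 = 1728 = 2^6 · 27, so s = 6 and d = 27.
x_0 = 1635^27 mod 1729 = 1065.
x_1 = 1065^2 mod 1729 = 1.
x_2 = 1^2 mod 1729 = 1.
x_3 = 1^2 mod 1729 = 1.

1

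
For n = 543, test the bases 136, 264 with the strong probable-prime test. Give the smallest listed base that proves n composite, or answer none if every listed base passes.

136

n − 1 = 542 = 2^1 · 271, so s = 1 and d = 271.
Base 136: x_0 = 136^271 mod 543 = 136. x_0 ∉ {1, 542} and s = 1, so 136 is a Miller–Rabin witness and 543 is composite.
Base 264: x_0 = 264^271 mod 543 = 279. x_0 ∉ {1, 542} and s = 1, so 264 is a Miller–Rabin witness and 543 is composite.
The smallest witness among the given bases is 136.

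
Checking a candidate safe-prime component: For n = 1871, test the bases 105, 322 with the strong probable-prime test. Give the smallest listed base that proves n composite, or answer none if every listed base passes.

n − 1 = 1870 = 2^1 · 935, so s = 1 and d = 935.
Base 105: x_0 = 105^935 mod 1871 = 1870. x_0 = 1870 ≡ −1, so 105 is not a witness.
Base 322: x_0 = 322^935 mod 1871 = 1. x_0 = 1, so 322 is not a witness.
No listed base is a witness for 1871.

none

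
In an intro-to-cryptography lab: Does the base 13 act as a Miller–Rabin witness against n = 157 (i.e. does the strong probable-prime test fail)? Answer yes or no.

n − 1 = 156 = 2^2 · 39, so s = 2 and d = 39.
x_0 = 13^39 mod 157 = 156.
x_0 = 156 ≡ −1, so 13 is not a witness.

no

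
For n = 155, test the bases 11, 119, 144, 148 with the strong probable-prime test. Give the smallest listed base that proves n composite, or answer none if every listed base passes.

11

n − 1 = 154 = 2^1 · 77, so s = 1 and d = 77.
Base 11: x_0 = 11^77 mod 155 = 96. x_0 ∉ {1, 154} and s = 1, so 11 is a Miller–Rabin witness and 155 is composite.
Base 119: x_0 = 119^77 mod 155 = 99. x_0 ∉ {1, 154} and s = 1, so 119 is a Miller–Rabin witness and 155 is composite.
Base 144: x_0 = 144^77 mod 155 = 59. x_0 ∉ {1, 154} and s = 1, so 144 is a Miller–Rabin witness and 155 is composite.
Base 148: x_0 = 148^77 mod 155 = 13. x_0 ∉ {1, 154} and s = 1, so 148 is a Miller–Rabin witness and 155 is composite.
The smallest witness among the given bases is 11.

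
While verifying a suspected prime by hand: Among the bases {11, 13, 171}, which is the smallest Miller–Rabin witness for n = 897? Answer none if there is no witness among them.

n − 1 = 896 = 2^7 · 7, so s = 7 and d = 7.
Base 11: x_0 = 11^7 mod 897 = 743. x_0 is neither 1 nor 896, so continue squaring. x_1 = 743^2 mod 897 = 394. x_2 = 394^2 mod 897 = 55. x_3 = 55^2 mod 897 = 334. x_4 = 334^2 mod 897 = 328. x_5 = 328^2 mod 897 = 841. x_6 = 841^2 mod 897 = 445. Reached i = s−1 = 6 without hitting −1: 11 is a Miller–Rabin witness and 897 is composite.
Base 13: x_0 = 13^7 mod 897 = 676. x_0 is neither 1 nor 896, so continue squaring. x_1 = 676^2 mod 897 = 403. x_2 = 403^2 mod 897 = 52. x_3 = 52^2 mod 897 = 13. x_4 = 13^2 mod 897 = 169. x_5 = 169^2 mod 897 = 754. x_6 = 754^2 mod 897 = 715. Reached i = s−1 = 6 without hitting −1: 13 is a Miller–Rabin witness and 897 is composite.
Base 171: x_0 = 171^7 mod 897 = 336. x_0 is neither 1 nor 896, so continue squaring. x_1 = 336^2 mod 897 = 771. x_2 = 771^2 mod 897 = 627. x_3 = 627^2 mod 897 = 243. x_4 = 243^2 mod 897 = 744. x_5 = 744^2 mod 897 = 87. x_6 = 87^2 mod 897 = 393. Reached i = s−1 = 6 without hitting −1: 171 is a Miller–Rabin witness and 897 is composite.
The smallest witness among the given bases is 11.

11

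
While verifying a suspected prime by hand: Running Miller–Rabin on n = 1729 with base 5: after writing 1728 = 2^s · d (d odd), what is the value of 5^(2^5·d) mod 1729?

1

n − 1 = 1728 = 2^6 · 27, so s = 6 and d = 27.
Repeated squaring mod 1729: 5^1 ≡ 5, 5^2 ≡ 25, 5^4 ≡ 625, 5^8 ≡ 1600, 5^16 ≡ 1080.
27 = 16 + 8 + 2 + 1, so 5^27 ≡ 1080·1600·25·5 ≡ 1217 (mod 1729).
x_0 = 1217.
x_1 = 1217^2 mod 1729 = 1065.
x_2 = 1065^2 mod 1729 = 1.
x_3 = 1^2 mod 1729 = 1.
x_4 = 1^2 mod 1729 = 1.
x_5 = 1^2 mod 1729 = 1.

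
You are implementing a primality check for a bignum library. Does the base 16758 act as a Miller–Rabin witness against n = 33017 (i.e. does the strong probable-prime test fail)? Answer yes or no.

yes

n − 1 = 33016 = 2^3 · 4127, so s = 3 and d = 4127.
x_0 = 16758^4127 mod 33017 = 2605.
x_0 is neither 1 nor 33016, so continue squaring.
x_1 = 2605^2 mod 33017 = 17540.
x_2 = 17540^2 mod 33017 = 32211.
Reached i = s−1 = 2 without hitting −1: 16758 is a Miller–Rabin witness and 33017 is composite.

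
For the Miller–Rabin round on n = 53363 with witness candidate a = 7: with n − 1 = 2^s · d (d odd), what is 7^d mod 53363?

1370

n − 1 = 53362 = 2^1 · 26681, so s = 1 and d = 26681.
Repeated squaring mod 53363: 7^1 ≡ 7, 7^2 ≡ 49, 7^4 ≡ 2401, 7^8 ≡ 1597, 7^16 ≡ 42348, 7^32 ≡ 36126, 7^64 ≡ 42348, 7^128 ≡ 36126, 7^256 ≡ 42348, 7^512 ≡ 36126, 7^1024 ≡ 42348, 7^2048 ≡ 36126, 7^4096 ≡ 42348, 7^8192 ≡ 36126, 7^16384 ≡ 42348.
26681 = 16384 + 8192 + 2048 + 32 + 16 + 8 + 1, so 7^26681 ≡ 42348·36126·36126·36126·42348·1597·7 ≡ 1370 (mod 53363).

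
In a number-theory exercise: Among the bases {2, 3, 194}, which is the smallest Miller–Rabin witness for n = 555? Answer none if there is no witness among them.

n − 1 = 554 = 2^1 · 277, so s = 1 and d = 277.
Base 2: x_0 = 2^277 mod 555 = 242. x_0 ∉ {1, 554} and s = 1, so 2 is a Miller–Rabin witness and 555 is composite.
Base 3: x_0 = 3^277 mod 555 = 78. x_0 ∉ {1, 554} and s = 1, so 3 is a Miller–Rabin witness and 555 is composite.
Base 194: x_0 = 194^277 mod 555 = 164. x_0 ∉ {1, 554} and s = 1, so 194 is a Miller–Rabin witness and 555 is composite.
The smallest witness among the given bases is 2.

2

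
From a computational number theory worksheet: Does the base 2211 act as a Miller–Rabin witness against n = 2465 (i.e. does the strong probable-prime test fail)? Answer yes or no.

n − 1 = 2464 = 2^5 · 77, so s = 5 and d = 77.
x_0 = 2211^77 mod 2465 = 1.
x_0 = 1, so 2211 is not a witness.

no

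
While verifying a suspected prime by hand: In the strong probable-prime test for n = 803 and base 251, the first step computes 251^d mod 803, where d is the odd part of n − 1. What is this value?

493

n − 1 = 802 = 2^1 · 401, so s = 1 and d = 401.
251^401 mod 803 = 493.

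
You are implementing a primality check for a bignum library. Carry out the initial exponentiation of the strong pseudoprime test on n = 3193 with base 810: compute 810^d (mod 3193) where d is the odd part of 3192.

1124

n − 1 = 3192 = 2^3 · 399, so s = 3 and d = 399.
810^399 mod 3193 = 1124.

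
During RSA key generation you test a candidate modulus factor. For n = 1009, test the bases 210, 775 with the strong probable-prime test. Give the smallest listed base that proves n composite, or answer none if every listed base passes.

none

n − 1 = 1008 = 2^4 · 63, so s = 4 and d = 63.
Base 210: x_0 = 210^63 mod 1009 = 192. x_0 is neither 1 nor 1008, so continue squaring. x_1 = 192^2 mod 1009 = 540. x_2 = 540^2 mod 1009 = 1008. x_2 ≡ −1, so 210 is not a witness.
Base 775: x_0 = 775^63 mod 1009 = 947. x_0 is neither 1 nor 1008, so continue squaring. x_1 = 947^2 mod 1009 = 817. x_2 = 817^2 mod 1009 = 540. x_3 = 540^2 mod 1009 = 1008. x_3 ≡ −1, so 775 is not a witness.
No listed base is a witness for 1009.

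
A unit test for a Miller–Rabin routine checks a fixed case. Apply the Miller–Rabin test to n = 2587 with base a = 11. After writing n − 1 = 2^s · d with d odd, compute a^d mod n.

1529

n − 1 = 2586 = 2^1 · 1293, so s = 1 and d = 1293.
11^1293 mod 2587 = 1529.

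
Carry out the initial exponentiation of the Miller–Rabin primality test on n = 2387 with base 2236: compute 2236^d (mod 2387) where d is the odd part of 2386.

467

n − 1 = 2386 = 2^1 · 1193, so s = 1 and d = 1193.
2236^1193 mod 2387 = 467.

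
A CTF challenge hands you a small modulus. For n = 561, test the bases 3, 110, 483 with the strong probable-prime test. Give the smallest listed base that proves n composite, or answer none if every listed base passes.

n − 1 = 560 = 2^4 · 35, so s = 4 and d = 35.
Base 3: x_0 = 3^35 mod 561 = 78. x_0 is neither 1 nor 560, so continue squaring. x_1 = 78^2 mod 561 = 474. x_2 = 474^2 mod 561 = 276. x_3 = 276^2 mod 561 = 441. Reached i = s−1 = 3 without hitting −1: 3 is a Miller–Rabin witness and 561 is composite.
Base 110: x_0 = 110^35 mod 561 = 308. x_0 is neither 1 nor 560, so continue squaring. x_1 = 308^2 mod 561 = 55. x_2 = 55^2 mod 561 = 220. x_3 = 220^2 mod 561 = 154. Reached i = s−1 = 3 without hitting −1: 110 is a Miller–Rabin witness and 561 is composite.
Base 483: x_0 = 483^35 mod 561 = 54. x_0 is neither 1 nor 560, so continue squaring. x_1 = 54^2 mod 561 = 111. x_2 = 111^2 mod 561 = 540. x_3 = 540^2 mod 561 = 441. Reached i = s−1 = 3 without hitting −1: 483 is a Miller–Rabin witness and 561 is composite.
The smallest witness among the given bases is 3.

3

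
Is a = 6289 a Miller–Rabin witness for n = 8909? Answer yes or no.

yes

n − 1 = 8908 = 2^2 · 2227, so s = 2 and d = 2227.
x_0 = 6289^2227 mod 8909 = 3715.
x_0 is neither 1 nor 8908, so continue squaring.
x_1 = 3715^2 mod 8909 = 1184.
Reached i = s−1 = 1 without hitting −1: 6289 is a Miller–Rabin witness and 8909 is composite.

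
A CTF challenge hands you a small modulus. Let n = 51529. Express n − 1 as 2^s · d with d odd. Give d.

6441

Halving: 51528 → 25764 → 12882 → 6441; 6441 is odd.
So 51528 = 2^3 · 6441.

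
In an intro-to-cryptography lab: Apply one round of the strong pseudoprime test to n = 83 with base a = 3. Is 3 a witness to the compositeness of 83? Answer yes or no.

n − 1 = 82 = 2^1 · 41, so s = 1 and d = 41.
x_0 = 3^41 mod 83 = 1.
x_0 = 1, so 3 is not a witness.

no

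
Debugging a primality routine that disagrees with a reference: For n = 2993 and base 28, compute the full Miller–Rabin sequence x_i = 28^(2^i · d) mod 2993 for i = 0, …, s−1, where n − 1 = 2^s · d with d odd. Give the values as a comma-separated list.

354, 2603, 2450, 1535

n − 1 = 2992 = 2^4 · 187, so s = 4 and d = 187.
x_0 = 28^187 mod 2993 = 354.
x_1 = 354^2 mod 2993 = 2603.
x_2 = 2603^2 mod 2993 = 2450.
x_3 = 2450^2 mod 2993 = 1535.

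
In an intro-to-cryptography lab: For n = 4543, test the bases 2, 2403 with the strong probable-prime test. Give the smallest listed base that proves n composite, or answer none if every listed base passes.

n − 1 = 4542 = 2^1 · 2271, so s = 1 and d = 2271.
Base 2: x_0 = 2^2271 mod 4543 = 1751. x_0 ∉ {1, 4542} and s = 1, so 2 is a Miller–Rabin witness and 4543 is composite.
Base 2403: x_0 = 2403^2271 mod 4543 = 1072. x_0 ∉ {1, 4542} and s = 1, so 2403 is a Miller–Rabin witness and 4543 is composite.
The smallest witness among the given bases is 2.

2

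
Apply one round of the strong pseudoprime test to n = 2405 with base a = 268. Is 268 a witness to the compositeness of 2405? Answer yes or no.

yes

n − 1 = 2404 = 2^2 · 601, so s = 2 and d = 601.
x_0 = 268^601 mod 2405 = 2088.
x_0 is neither 1 nor 2404, so continue squaring.
x_1 = 2088^2 mod 2405 = 1884.
Reached i = s−1 = 1 without hitting −1: 268 is a Miller–Rabin witness and 2405 is composite.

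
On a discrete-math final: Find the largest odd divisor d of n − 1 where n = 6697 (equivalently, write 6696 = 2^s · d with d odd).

837

Halving: 6696 → 3348 → 1674 → 837; 837 is odd.
So 6696 = 2^3 · 837.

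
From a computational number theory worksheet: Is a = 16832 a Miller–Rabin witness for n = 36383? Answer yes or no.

n − 1 = 36382 = 2^1 · 18191, so s = 1 and d = 18191.
x_0 = 16832^18191 mod 36383 = 36382.
x_0 = 36382 ≡ −1, so 16832 is not a witness.

no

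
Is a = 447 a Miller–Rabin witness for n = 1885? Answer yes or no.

n − 1 = 1884 = 2^2 · 471, so s = 2 and d = 471.
x_0 = 447^471 mod 1885 = 1438.
x_0 is neither 1 nor 1884, so continue squaring.
x_1 = 1438^2 mod 1885 = 1884.
x_1 ≡ −1, so 447 is not a witness.

no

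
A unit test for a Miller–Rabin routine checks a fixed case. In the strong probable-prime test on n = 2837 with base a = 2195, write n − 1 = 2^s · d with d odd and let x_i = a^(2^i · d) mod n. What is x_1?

n − 1 = 2836 = 2^2 · 709, so s = 2 and d = 709.
x_0 = 2195^709 mod 2837 = 2421.
x_1 = 2421^2 mod 2837 = 2836.

2836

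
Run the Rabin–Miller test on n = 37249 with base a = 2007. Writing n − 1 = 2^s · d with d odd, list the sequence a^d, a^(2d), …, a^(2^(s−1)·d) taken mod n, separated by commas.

n − 1 = 37248 = 2^7 · 291, so s = 7 and d = 291.
x_0 = 2007^291 mod 37249 = 20177.
x_1 = 20177^2 mod 37249 = 17008.
x_2 = 17008^2 mod 37249 = 33579.
x_3 = 33579^2 mod 37249 = 22011.
x_4 = 22011^2 mod 37249 = 23627.
x_5 = 23627^2 mod 37249 = 21615.
x_6 = 21615^2 mod 37249 = 31267.

20177, 17008, 33579, 22011, 23627, 21615, 31267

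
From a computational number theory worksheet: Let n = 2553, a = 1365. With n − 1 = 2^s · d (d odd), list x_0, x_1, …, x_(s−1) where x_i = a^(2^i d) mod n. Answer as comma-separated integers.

n − 1 = 2552 = 2^3 · 319, so s = 3 and d = 319.
x_0 = 1365^319 mod 2553 = 2439.
x_1 = 2439^2 mod 2553 = 231.
x_2 = 231^2 mod 2553 = 2301.

2439, 231, 2301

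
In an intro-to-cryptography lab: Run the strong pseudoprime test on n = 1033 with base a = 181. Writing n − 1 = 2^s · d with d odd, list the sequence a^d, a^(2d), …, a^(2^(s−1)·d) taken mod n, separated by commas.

n − 1 = 1032 = 2^3 · 129, so s = 3 and d = 129.
x_0 = 181^129 mod 1033 = 635.
x_1 = 635^2 mod 1033 = 355.
x_2 = 355^2 mod 1033 = 1032.

635, 355, 1032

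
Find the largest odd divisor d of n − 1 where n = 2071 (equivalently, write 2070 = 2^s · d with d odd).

1035

Halving: 2070 → 1035; 1035 is odd.
So 2070 = 2^1 · 1035.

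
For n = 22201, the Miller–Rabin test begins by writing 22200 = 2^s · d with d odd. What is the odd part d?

Halving: 22200 → 11100 → 5550 → 2775; 2775 is odd.
So 22200 = 2^3 · 2775.

2775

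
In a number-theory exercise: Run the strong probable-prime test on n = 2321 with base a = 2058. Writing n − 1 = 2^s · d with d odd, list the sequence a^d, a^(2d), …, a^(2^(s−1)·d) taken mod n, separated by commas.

n − 1 = 2320 = 2^4 · 145, so s = 4 and d = 145.
x_0 = 2058^145 mod 2321 = 771.
x_1 = 771^2 mod 2321 = 265.
x_2 = 265^2 mod 2321 = 595.
x_3 = 595^2 mod 2321 = 1233.

771, 265, 595, 1233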